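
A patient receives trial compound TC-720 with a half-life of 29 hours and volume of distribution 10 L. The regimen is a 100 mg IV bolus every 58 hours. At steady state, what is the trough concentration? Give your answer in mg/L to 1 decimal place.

3.3 mg/L

The dosing interval is 2 half-lives, so f = 2^(−2) = 0.25.
At steady state, R = 1/(1 − 0.25) = 4/3.
Single-dose peak C₀ = D/Vd = 100/10 = 10 mg/L.
Steady-state peak Cmax,ss = C₀·R = 10 × 4/3 ≈ 13.333 mg/L.
Steady-state trough Cmin,ss = Cmax,ss·f ≈ 13.333 × 0.25 ≈ 3.333 mg/L.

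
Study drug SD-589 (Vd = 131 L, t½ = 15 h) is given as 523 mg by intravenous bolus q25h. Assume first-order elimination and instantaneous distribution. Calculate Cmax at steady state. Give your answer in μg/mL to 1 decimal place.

k = ln2/t½ = ln2/15 ≈ 0.046210 h⁻¹; fraction remaining f = e^(−kτ) = e^(−0.046210×25) ≈ 0.3150.
Accumulation ratio R = 1/(1 − f) ≈ 1/0.6850 ≈ 1.4599.
Single-dose peak C₀ = D/Vd = 523/131 ≈ 3.992 μg/mL.
Steady-state peak Cmax,ss = C₀·R ≈ 3.992 × 1.4599 ≈ 5.828 μg/mL.

5.8 μg/mL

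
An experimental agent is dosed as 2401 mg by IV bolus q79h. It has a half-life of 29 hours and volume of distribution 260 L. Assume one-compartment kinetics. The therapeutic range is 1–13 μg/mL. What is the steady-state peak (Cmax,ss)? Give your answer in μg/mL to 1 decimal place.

10.9 μg/mL

k = ln2/t½ = ln2/29 ≈ 0.023902 h⁻¹; fraction remaining f = e^(−kτ) = e^(−0.023902×79) ≈ 0.1513.
Accumulation ratio R = 1/(1 − f) ≈ 1/0.8487 ≈ 1.1783.
Each bolus raises the concentration by D/Vd = 2401/260 ≈ 9.235 μg/mL.
Steady-state peak Cmax,ss = C₀·R ≈ 9.235 × 1.1783 ≈ 10.882 μg/mL.
Peak 10.9 μg/mL vs MTC 13 μg/mL: below toxic threshold.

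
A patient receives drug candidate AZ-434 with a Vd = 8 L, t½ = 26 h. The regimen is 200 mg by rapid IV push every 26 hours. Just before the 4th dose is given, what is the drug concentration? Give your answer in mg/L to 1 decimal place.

21.9 mg/L

f = (1/2)^(τ/t½) = (1/2)^(26/26) ≈ 0.5000.
C₀ = D/Vd = 200/8 ≈ 25.000 mg/L.
Before the 4th dose, 3 doses have been given. Superposition: Cmin = C₀·(f + f² + … + f^3).
≈ 25.000 × (0.5000 + 0.2500 + 0.1250) ≈ 25.000 × 0.8750 ≈ 21.875 mg/L.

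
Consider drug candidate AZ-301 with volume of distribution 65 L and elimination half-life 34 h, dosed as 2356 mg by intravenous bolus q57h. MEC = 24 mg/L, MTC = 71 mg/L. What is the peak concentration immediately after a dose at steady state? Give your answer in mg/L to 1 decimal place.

Over one 57-h interval, 57/34 ≈ 1.6765 half-lives elapse, leaving f ≈ 0.3128 of each dose.
Accumulation ratio R = 1/(1 − f) ≈ 1/0.6872 ≈ 1.4552.
Single-dose peak C₀ = D/Vd = 2356/65 ≈ 36.246 mg/L.
Cmax,ss = C₀/(1 − f) ≈ 36.246/0.6872 ≈ 52.744 mg/L.
Peak 52.7 mg/L vs MTC 71 mg/L: below toxic threshold.

52.7 mg/L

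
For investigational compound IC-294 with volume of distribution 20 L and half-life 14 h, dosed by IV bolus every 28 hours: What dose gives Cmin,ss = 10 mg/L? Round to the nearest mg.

600 mg

τ/t½ = 28/14 ≈ 2, so f = (1/2)^(28/14) ≈ 0.250000.
Cmin,ss = (D/Vd)·f/(1−f), so D = Cmin,ss·Vd·(1−f)/f.
D = 10 × 20 × (1−f)/f ≈ 10 × 20 × 3.00000 ≈ 600.00 mg.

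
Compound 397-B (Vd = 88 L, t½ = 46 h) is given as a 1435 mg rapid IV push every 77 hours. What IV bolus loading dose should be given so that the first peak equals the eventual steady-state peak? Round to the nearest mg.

2090 mg

f = (1/2)^(77/46) ≈ 0.313402; accumulation ratio R = 1/(1−f) ≈ 1.45646.
Loading dose to hit Cmax,ss on first dose: D_load = D_maint·R ≈ 1435 × 1.45646 ≈ 2090.02 mg.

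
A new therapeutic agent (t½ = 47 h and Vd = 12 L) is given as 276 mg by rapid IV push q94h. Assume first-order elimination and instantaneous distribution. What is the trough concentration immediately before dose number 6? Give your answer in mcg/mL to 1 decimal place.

7.7 mcg/mL

f = (1/2)^(τ/t½) = (1/2)^(94/47) ≈ 0.2500.
C₀ = D/Vd = 276/12 ≈ 23.000 mcg/mL.
Before the 6th dose, 5 doses have been given. Superposition: Cmin = C₀·(f + f² + … + f^5).
≈ 23.000 × (0.2500 + 0.0625 + 0.0156 + 0.0039 + 0.0010) ≈ 23.000 × 0.3330 ≈ 7.659 mcg/mL.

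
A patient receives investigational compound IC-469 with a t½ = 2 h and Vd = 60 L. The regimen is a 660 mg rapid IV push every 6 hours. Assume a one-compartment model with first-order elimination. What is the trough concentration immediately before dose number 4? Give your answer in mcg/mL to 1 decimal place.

f = (1/2)^(τ/t½) = (1/2)^(6/2) ≈ 0.1250.
C₀ = D/Vd = 660/60 ≈ 11.000 mcg/mL.
Before the 4th dose, 3 doses have been given. Superposition: Cmin = C₀·(f + f² + … + f^3).
≈ 11.000 × (0.1250 + 0.0156 + 0.0020) ≈ 11.000 × 0.1426 ≈ 1.569 mcg/mL.

1.6 mcg/mL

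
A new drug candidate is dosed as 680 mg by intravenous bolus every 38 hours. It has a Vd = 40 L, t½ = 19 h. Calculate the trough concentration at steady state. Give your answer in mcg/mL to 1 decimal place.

τ = 38 h = 2 half-lives, so f = (1/2)^2 = 0.25.
At steady state, R = 1/(1 − 0.25) = 4/3.
Single-dose peak C₀ = D/Vd = 680/40 = 17 mcg/mL.
Steady-state peak Cmax,ss = C₀·R = 17 × 4/3 ≈ 22.667 mcg/mL.
Steady-state trough Cmin,ss = Cmax,ss·f ≈ 22.667 × 0.25 ≈ 5.667 mcg/mL.

5.7 mcg/mL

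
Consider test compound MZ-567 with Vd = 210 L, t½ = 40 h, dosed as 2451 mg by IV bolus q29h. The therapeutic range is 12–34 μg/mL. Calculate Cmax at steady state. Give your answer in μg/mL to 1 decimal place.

Over one 29-h interval, 29/40 ≈ 0.725 half-lives elapse, leaving f ≈ 0.6050 of each dose.
At steady state, accumulation factor R = 1/(1 − e^(−kτ)) ≈ 2.5316.
Each bolus raises the concentration by D/Vd = 2451/210 ≈ 11.671 μg/mL.
Steady-state peak Cmax,ss = C₀·R ≈ 11.671 × 2.5316 ≈ 29.546 μg/mL.
Peak 29.5 μg/mL vs MTC 34 μg/mL: below toxic threshold.

29.5 μg/mL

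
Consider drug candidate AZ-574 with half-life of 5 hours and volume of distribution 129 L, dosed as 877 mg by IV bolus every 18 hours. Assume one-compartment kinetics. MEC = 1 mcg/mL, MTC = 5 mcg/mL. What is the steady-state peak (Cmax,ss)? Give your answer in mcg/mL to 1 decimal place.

k = ln2/t½ = ln2/5 ≈ 0.138629 h⁻¹; fraction remaining f = e^(−kτ) = e^(−0.138629×18) ≈ 0.0825.
At steady state, accumulation factor R = 1/(1 − e^(−kτ)) ≈ 1.0899.
Each bolus raises the concentration by D/Vd = 877/129 ≈ 6.798 mcg/mL.
Steady-state peak Cmax,ss = C₀·R ≈ 6.798 × 1.0899 ≈ 7.409 mcg/mL.
Peak 7.4 mcg/mL vs MTC 5 mcg/mL: exceeds toxic threshold.

7.4 mcg/mL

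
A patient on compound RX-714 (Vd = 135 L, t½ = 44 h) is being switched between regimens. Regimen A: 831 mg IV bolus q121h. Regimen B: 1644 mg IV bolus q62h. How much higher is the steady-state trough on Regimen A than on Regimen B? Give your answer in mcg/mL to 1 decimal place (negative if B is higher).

-6.3 mcg/mL

Regimen A: f = (1/2)^(121/44) ≈ 0.1487; Cmin,ss = (831/135)·f/(1−f) ≈ 1.075 mcg/mL.
Regimen B: f = (1/2)^(62/44) ≈ 0.3765; Cmin,ss = (1644/135)·f/(1−f) ≈ 7.354 mcg/mL.
Difference ≈ 1.075 − 7.354 ≈ -6.279 mcg/mL.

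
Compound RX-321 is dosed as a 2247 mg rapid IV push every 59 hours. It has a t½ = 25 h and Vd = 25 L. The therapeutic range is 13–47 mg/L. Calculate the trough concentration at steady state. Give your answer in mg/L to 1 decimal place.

Over one 59-h interval, 59/25 ≈ 2.36 half-lives elapse, leaving f ≈ 0.1948 of each dose.
Each bolus raises the concentration by D/Vd = 2247/25 ≈ 89.880 mg/L.
Steady-state trough Cmin,ss = C₀·f/(1−f) ≈ 89.880 × 0.1948/0.8052 ≈ 21.744 mg/L.
Trough 21.7 mg/L vs MEC 13 mg/L: adequate.

21.7 mg/L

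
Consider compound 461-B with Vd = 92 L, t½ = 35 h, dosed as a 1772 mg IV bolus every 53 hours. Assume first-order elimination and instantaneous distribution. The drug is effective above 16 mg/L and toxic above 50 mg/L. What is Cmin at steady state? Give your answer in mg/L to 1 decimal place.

τ/t½ = 53/35 ≈ 1.5143, so fraction remaining f = (1/2)^(53/35) ≈ 0.3501.
Accumulation ratio R = 1/(1 − f) ≈ 1/0.6499 ≈ 1.5387.
Each bolus raises the concentration by D/Vd = 1772/92 ≈ 19.261 mg/L.
Steady-state peak Cmax,ss = C₀·R ≈ 19.261 × 1.5387 ≈ 29.637 mg/L.
One interval later, Cmin,ss = Cmax,ss·e^(−kτ) ≈ 29.637 × 0.3501 ≈ 10.376 mg/L.
Trough 10.4 mg/L vs MEC 16 mg/L: subtherapeutic.

10.4 mg/L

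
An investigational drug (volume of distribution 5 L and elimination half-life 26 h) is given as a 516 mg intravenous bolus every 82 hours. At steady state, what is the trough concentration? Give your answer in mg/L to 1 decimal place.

k = ln2/t½ = ln2/26 ≈ 0.026660 h⁻¹; fraction remaining f = e^(−kτ) = e^(−0.026660×82) ≈ 0.1124.
At steady state, accumulation factor R = 1/(1 − e^(−kτ)) ≈ 1.1266.
Each bolus raises the concentration by D/Vd = 516/5 ≈ 103.200 mg/L.
Steady-state peak Cmax,ss = C₀·R ≈ 103.200 × 1.1266 ≈ 116.265 mg/L.
Steady-state trough Cmin,ss = Cmax,ss·f ≈ 116.265 × 0.1124 ≈ 13.068 mg/L.

13.1 mg/L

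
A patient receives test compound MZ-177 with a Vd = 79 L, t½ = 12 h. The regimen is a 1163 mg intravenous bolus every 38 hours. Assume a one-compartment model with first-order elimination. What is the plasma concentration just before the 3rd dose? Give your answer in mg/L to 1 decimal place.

1.8 mg/L

f = (1/2)^(τ/t½) = (1/2)^(38/12) ≈ 0.1114.
C₀ = D/Vd = 1163/79 ≈ 14.722 mg/L.
Before the 3rd dose, 2 doses have been given. Superposition: Cmin = C₀·(f + f²).
≈ 14.722 × (0.1114 + 0.0124) ≈ 14.722 × 0.1238 ≈ 1.823 mg/L.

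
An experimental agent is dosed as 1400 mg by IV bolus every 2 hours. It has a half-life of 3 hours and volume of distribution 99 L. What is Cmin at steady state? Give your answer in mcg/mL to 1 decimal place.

Over one 2-h interval, 2/3 ≈ 0.66667 half-lives elapse, leaving f ≈ 0.6300 of each dose.
At steady state, accumulation factor R = 1/(1 − e^(−kτ)) ≈ 2.7027.
Each bolus raises the concentration by D/Vd = 1400/99 ≈ 14.141 mcg/mL.
Steady-state peak Cmax,ss = C₀·R ≈ 14.141 × 2.7027 ≈ 38.219 mcg/mL.
One interval later, Cmin,ss = Cmax,ss·e^(−kτ) ≈ 38.219 × 0.6300 ≈ 24.078 mcg/mL.

24.1 mcg/mL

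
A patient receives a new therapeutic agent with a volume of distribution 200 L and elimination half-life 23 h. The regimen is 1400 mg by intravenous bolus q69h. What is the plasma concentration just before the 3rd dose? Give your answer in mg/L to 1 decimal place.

f = (1/2)^(τ/t½) = (1/2)^(69/23) ≈ 0.1250.
C₀ = D/Vd = 1400/200 ≈ 7.000 mg/L.
Before the 3rd dose, 2 doses have been given. Superposition: Cmin = C₀·(f + f²).
≈ 7.000 × (0.1250 + 0.0156) ≈ 7.000 × 0.1406 ≈ 0.984 mg/L.

1.0 mg/L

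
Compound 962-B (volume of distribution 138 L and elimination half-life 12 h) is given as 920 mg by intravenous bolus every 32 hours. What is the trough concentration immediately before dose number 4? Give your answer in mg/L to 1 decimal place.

1.2 mg/L

f = (1/2)^(τ/t½) = (1/2)^(32/12) ≈ 0.1575.
C₀ = D/Vd = 920/138 ≈ 6.667 mg/L.
Before the 4th dose, 3 doses have been given. Superposition: Cmin = C₀·(f + f² + … + f^3).
≈ 6.667 × (0.1575 + 0.0248 + 0.0039) ≈ 6.667 × 0.1862 ≈ 1.241 mg/L.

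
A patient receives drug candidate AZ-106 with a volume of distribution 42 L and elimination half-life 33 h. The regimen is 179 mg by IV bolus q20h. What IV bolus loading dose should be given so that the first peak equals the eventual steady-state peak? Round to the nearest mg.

522 mg

f = (1/2)^(20/33) ≈ 0.656988; accumulation ratio R = 1/(1−f) ≈ 2.91535.
Loading dose to hit Cmax,ss on first dose: D_load = D_maint·R ≈ 179 × 2.91535 ≈ 521.85 mg.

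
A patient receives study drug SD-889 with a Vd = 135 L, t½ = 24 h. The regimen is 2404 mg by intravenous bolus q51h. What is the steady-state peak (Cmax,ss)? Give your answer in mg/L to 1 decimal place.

23.1 mg/L

k = ln2/t½ = ln2/24 ≈ 0.028881 h⁻¹; fraction remaining f = e^(−kτ) = e^(−0.028881×51) ≈ 0.2293.
Accumulation ratio R = 1/(1 − f) ≈ 1/0.7707 ≈ 1.2975.
Single-dose peak C₀ = D/Vd = 2404/135 ≈ 17.807 mg/L.
Steady-state peak Cmax,ss = C₀·R ≈ 17.807 × 1.2975 ≈ 23.105 mg/L.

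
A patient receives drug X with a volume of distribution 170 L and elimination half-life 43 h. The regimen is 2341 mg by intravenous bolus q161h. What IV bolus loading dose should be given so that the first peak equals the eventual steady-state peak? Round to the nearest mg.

f = (1/2)^(161/43) ≈ 0.074626; accumulation ratio R = 1/(1−f) ≈ 1.08064.
Loading dose to hit Cmax,ss on first dose: D_load = D_maint·R ≈ 2341 × 1.08064 ≈ 2529.78 mg.

2530 mg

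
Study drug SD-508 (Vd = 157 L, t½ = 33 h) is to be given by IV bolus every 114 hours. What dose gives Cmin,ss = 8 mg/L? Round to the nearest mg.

τ/t½ = 114/33 ≈ 3.4545, so f = (1/2)^(114/33) ≈ 0.091218.
Cmin,ss = (D/Vd)·f/(1−f), so D = Cmin,ss·Vd·(1−f)/f.
D = 8 × 157 × (1−f)/f ≈ 8 × 157 × 9.96275 ≈ 12513.21 mg.

12513 mg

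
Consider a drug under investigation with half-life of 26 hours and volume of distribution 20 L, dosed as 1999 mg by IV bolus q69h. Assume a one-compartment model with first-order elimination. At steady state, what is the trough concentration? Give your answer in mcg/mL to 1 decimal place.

18.9 mcg/mL

k = ln2/t½ = ln2/26 ≈ 0.026660 h⁻¹; fraction remaining f = e^(−kτ) = e^(−0.026660×69) ≈ 0.1589.
At steady state, accumulation factor R = 1/(1 − e^(−kτ)) ≈ 1.1889.
Each bolus raises the concentration by D/Vd = 1999/20 ≈ 99.950 mcg/mL.
Steady-state peak Cmax,ss = C₀·R ≈ 99.950 × 1.1889 ≈ 118.831 mcg/mL.
One interval later, Cmin,ss = Cmax,ss·e^(−kτ) ≈ 118.831 × 0.1589 ≈ 18.882 mcg/mL.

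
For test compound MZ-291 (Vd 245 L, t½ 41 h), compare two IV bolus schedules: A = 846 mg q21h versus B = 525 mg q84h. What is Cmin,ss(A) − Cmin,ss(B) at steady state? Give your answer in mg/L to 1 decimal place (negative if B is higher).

Regimen A: f = (1/2)^(21/41) ≈ 0.7012; Cmin,ss = (846/245)·f/(1−f) ≈ 8.103 mg/L.
Regimen B: f = (1/2)^(84/41) ≈ 0.2417; Cmin,ss = (525/245)·f/(1−f) ≈ 0.683 mg/L.
Difference ≈ 8.103 − 0.683 ≈ 7.420 mg/L.

7.4 mg/L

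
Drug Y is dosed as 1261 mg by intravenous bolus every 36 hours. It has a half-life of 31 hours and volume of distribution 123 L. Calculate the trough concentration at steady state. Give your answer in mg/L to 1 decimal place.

Over one 36-h interval, 36/31 ≈ 1.1613 half-lives elapse, leaving f ≈ 0.4471 of each dose.
Accumulation ratio R = 1/(1 − f) ≈ 1/0.5529 ≈ 1.8086.
Single-dose peak C₀ = D/Vd = 1261/123 ≈ 10.252 mg/L.
Steady-state peak Cmax,ss = C₀·R ≈ 10.252 × 1.8086 ≈ 18.542 mg/L.
One interval later, Cmin,ss = Cmax,ss·e^(−kτ) ≈ 18.542 × 0.4471 ≈ 8.290 mg/L.

8.3 mg/L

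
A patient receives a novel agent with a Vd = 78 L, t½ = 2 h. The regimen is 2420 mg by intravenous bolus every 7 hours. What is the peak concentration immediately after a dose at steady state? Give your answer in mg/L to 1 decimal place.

34.0 mg/L

Over one 7-h interval, 7/2 ≈ 3.5 half-lives elapse, leaving f ≈ 0.0884 of each dose.
Accumulation ratio R = 1/(1 − f) ≈ 1/0.9116 ≈ 1.0970.
Each bolus raises the concentration by D/Vd = 2420/78 ≈ 31.026 mg/L.
Steady-state peak Cmax,ss = C₀·R ≈ 31.026 × 1.0970 ≈ 34.036 mg/L.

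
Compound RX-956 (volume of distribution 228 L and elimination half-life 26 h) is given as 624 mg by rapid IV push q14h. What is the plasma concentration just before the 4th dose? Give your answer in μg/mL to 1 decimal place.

f = (1/2)^(τ/t½) = (1/2)^(14/26) ≈ 0.6885.
C₀ = D/Vd = 624/228 ≈ 2.737 μg/mL.
Before the 4th dose, 3 doses have been given. Superposition: Cmin = C₀·(f + f² + … + f^3).
≈ 2.737 × (0.6885 + 0.4740 + 0.3264) ≈ 2.737 × 1.4889 ≈ 4.075 μg/mL.

4.1 μg/mL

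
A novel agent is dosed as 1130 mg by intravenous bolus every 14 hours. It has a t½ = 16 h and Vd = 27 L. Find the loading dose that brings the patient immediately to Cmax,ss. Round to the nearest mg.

f = (1/2)^(14/16) ≈ 0.545254; accumulation ratio R = 1/(1−f) ≈ 2.19903.
Loading dose to hit Cmax,ss on first dose: D_load = D_maint·R ≈ 1130 × 2.19903 ≈ 2484.90 mg.

2485 mg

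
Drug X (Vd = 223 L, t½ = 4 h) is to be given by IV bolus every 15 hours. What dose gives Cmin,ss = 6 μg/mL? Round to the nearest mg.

16664 mg

τ/t½ = 15/4 ≈ 3.75, so f = (1/2)^(15/4) ≈ 0.074325.
Cmin,ss = (D/Vd)·f/(1−f), so D = Cmin,ss·Vd·(1−f)/f.
D = 6 × 223 × (1−f)/f ≈ 6 × 223 × 12.45442 ≈ 16664.01 mg.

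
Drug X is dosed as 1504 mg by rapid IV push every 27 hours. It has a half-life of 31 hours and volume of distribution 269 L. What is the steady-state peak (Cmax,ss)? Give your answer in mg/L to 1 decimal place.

k = ln2/t½ = ln2/31 ≈ 0.022360 h⁻¹; fraction remaining f = e^(−kτ) = e^(−0.022360×27) ≈ 0.5468.
Accumulation ratio R = 1/(1 − f) ≈ 1/0.4532 ≈ 2.2065.
Single-dose peak C₀ = D/Vd = 1504/269 ≈ 5.591 mg/L.
Steady-state peak Cmax,ss = C₀·R ≈ 5.591 × 2.2065 ≈ 12.337 mg/L.

12.3 mg/L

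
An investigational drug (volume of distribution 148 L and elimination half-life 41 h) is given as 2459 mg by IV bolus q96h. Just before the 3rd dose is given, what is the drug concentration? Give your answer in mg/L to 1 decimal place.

f = (1/2)^(τ/t½) = (1/2)^(96/41) ≈ 0.1973.
C₀ = D/Vd = 2459/148 ≈ 16.615 mg/L.
Before the 3rd dose, 2 doses have been given. Superposition: Cmin = C₀·(f + f²).
≈ 16.615 × (0.1973 + 0.0389) ≈ 16.615 × 0.2362 ≈ 3.924 mg/L.

3.9 mg/L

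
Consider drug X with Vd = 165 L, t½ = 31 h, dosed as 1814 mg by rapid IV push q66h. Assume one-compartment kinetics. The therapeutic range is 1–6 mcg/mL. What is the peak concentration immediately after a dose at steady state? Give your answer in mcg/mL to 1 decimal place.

14.3 mcg/mL

τ/t½ = 66/31 ≈ 2.129, so fraction remaining f = (1/2)^(66/31) ≈ 0.2286.
At steady state, accumulation factor R = 1/(1 − e^(−kτ)) ≈ 1.2963.
Single-dose peak C₀ = D/Vd = 1814/165 ≈ 10.994 mcg/mL.
Steady-state peak Cmax,ss = C₀·R ≈ 10.994 × 1.2963 ≈ 14.252 mcg/mL.
Peak 14.3 mcg/mL vs MTC 6 mcg/mL: exceeds toxic threshold.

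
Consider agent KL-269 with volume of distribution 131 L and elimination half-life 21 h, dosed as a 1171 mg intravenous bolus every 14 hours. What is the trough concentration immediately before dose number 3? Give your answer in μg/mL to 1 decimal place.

9.2 μg/mL

f = (1/2)^(τ/t½) = (1/2)^(14/21) ≈ 0.6300.
C₀ = D/Vd = 1171/131 ≈ 8.939 μg/mL.
Before the 3rd dose, 2 doses have been given. Superposition: Cmin = C₀·(f + f²).
≈ 8.939 × (0.6300 + 0.3969) ≈ 8.939 × 1.0269 ≈ 9.179 μg/mL.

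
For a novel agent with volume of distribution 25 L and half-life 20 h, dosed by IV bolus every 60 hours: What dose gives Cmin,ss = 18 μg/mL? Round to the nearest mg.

3150 mg

τ/t½ = 60/20 ≈ 3, so f = (1/2)^(60/20) ≈ 0.125000.
Cmin,ss = (D/Vd)·f/(1−f), so D = Cmin,ss·Vd·(1−f)/f.
D = 18 × 25 × (1−f)/f ≈ 18 × 25 × 7.00000 ≈ 3150.00 mg.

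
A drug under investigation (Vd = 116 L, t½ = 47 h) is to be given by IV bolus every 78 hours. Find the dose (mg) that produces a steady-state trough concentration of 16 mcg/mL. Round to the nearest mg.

4008 mg

τ/t½ = 78/47 ≈ 1.6596, so f = (1/2)^(78/47) ≈ 0.316532.
Cmin,ss = (D/Vd)·f/(1−f), so D = Cmin,ss·Vd·(1−f)/f.
D = 16 × 116 × (1−f)/f ≈ 16 × 116 × 2.15924 ≈ 4007.55 mg.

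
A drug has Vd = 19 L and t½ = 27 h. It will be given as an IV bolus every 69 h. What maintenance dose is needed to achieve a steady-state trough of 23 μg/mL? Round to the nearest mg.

2132 mg

τ/t½ = 69/27 ≈ 2.5556, so f = (1/2)^(69/27) ≈ 0.170099.
Cmin,ss = (D/Vd)·f/(1−f), so D = Cmin,ss·Vd·(1−f)/f.
D = 23 × 19 × (1−f)/f ≈ 23 × 19 × 4.87893 ≈ 2132.09 mg.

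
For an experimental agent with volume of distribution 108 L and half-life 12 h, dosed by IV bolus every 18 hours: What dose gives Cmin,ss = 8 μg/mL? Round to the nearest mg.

τ/t½ = 18/12 ≈ 1.5, so f = (1/2)^(18/12) ≈ 0.353553.
Cmin,ss = (D/Vd)·f/(1−f), so D = Cmin,ss·Vd·(1−f)/f.
D = 8 × 108 × (1−f)/f ≈ 8 × 108 × 1.82843 ≈ 1579.76 mg.

1580 mg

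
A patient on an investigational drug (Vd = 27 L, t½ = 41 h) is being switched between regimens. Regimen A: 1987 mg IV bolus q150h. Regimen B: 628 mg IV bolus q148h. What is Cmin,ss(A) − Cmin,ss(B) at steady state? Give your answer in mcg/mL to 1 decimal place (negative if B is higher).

Regimen A: f = (1/2)^(150/41) ≈ 0.0792; Cmin,ss = (1987/27)·f/(1−f) ≈ 6.330 mcg/mL.
Regimen B: f = (1/2)^(148/41) ≈ 0.0819; Cmin,ss = (628/27)·f/(1−f) ≈ 2.075 mcg/mL.
Difference ≈ 6.330 − 2.075 ≈ 4.255 mcg/mL.

4.3 mcg/mL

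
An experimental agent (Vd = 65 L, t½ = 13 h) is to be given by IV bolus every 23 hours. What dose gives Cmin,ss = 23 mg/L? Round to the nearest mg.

τ/t½ = 23/13 ≈ 1.7692, so f = (1/2)^(23/13) ≈ 0.293365.
Cmin,ss = (D/Vd)·f/(1−f), so D = Cmin,ss·Vd·(1−f)/f.
D = 23 × 65 × (1−f)/f ≈ 23 × 65 × 2.40872 ≈ 3601.04 mg.

3601 mg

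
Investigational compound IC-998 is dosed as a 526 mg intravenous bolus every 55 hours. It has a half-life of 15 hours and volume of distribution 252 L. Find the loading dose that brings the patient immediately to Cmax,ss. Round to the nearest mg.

f = (1/2)^(55/15) ≈ 0.078745; accumulation ratio R = 1/(1−f) ≈ 1.08548.
Loading dose to hit Cmax,ss on first dose: D_load = D_maint·R ≈ 526 × 1.08548 ≈ 570.96 mg.

571 mg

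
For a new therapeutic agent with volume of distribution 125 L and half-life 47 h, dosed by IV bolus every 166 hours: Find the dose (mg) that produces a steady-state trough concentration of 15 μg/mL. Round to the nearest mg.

τ/t½ = 166/47 ≈ 3.5319, so f = (1/2)^(166/47) ≈ 0.086455.
Cmin,ss = (D/Vd)·f/(1−f), so D = Cmin,ss·Vd·(1−f)/f.
D = 15 × 125 × (1−f)/f ≈ 15 × 125 × 10.56671 ≈ 19812.58 mg.

19813 mg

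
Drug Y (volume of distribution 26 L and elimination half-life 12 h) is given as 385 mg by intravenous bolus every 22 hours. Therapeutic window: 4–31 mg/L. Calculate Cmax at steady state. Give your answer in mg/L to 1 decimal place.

τ/t½ = 22/12 ≈ 1.8333, so fraction remaining f = (1/2)^(22/12) ≈ 0.2806.
Accumulation ratio R = 1/(1 − f) ≈ 1/0.7194 ≈ 1.3900.
Single-dose peak C₀ = D/Vd = 385/26 ≈ 14.808 mg/L.
Steady-state peak Cmax,ss = C₀·R ≈ 14.808 × 1.3900 ≈ 20.583 mg/L.
Peak 20.6 mg/L vs MTC 31 mg/L: below toxic threshold.

20.6 mg/L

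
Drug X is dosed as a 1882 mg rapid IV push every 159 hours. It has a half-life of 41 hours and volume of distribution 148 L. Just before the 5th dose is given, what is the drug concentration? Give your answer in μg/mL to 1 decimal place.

0.9 μg/mL

f = (1/2)^(τ/t½) = (1/2)^(159/41) ≈ 0.0680.
C₀ = D/Vd = 1882/148 ≈ 12.716 μg/mL.
Before the 5th dose, 4 doses have been given. Superposition: Cmin = C₀·(f + f² + … + f^4).
≈ 12.716 × (0.0680 + 0.0046 + 0.0003 + 0.0000) ≈ 12.716 × 0.0729 ≈ 0.927 μg/mL.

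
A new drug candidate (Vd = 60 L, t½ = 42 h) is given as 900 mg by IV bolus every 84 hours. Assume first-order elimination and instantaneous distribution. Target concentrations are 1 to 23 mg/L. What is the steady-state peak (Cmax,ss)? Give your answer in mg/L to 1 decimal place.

The dosing interval is 2 half-lives, so f = 2^(−2) = 0.25.
At steady state, R = 1/(1 − 0.25) = 4/3.
Single-dose peak C₀ = D/Vd = 900/60 = 15 mg/L.
Steady-state peak Cmax,ss = C₀·R = 15 × 4/3 ≈ 20.000 mg/L.
Peak 20.0 mg/L vs MTC 23 mg/L: below toxic threshold.

20.0 mg/L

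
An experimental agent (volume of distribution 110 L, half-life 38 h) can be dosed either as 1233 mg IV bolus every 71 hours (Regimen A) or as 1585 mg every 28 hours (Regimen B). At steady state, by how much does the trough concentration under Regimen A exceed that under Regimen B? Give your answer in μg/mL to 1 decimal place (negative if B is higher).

-17.4 μg/mL

Regimen A: f = (1/2)^(71/38) ≈ 0.2739; Cmin,ss = (1233/110)·f/(1−f) ≈ 4.228 μg/mL.
Regimen B: f = (1/2)^(28/38) ≈ 0.6001; Cmin,ss = (1585/110)·f/(1−f) ≈ 21.623 μg/mL.
Difference ≈ 4.228 − 21.623 ≈ -17.395 μg/mL.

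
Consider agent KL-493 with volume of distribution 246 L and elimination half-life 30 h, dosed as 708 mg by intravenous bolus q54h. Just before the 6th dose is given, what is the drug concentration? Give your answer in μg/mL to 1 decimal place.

f = (1/2)^(τ/t½) = (1/2)^(54/30) ≈ 0.2872.
C₀ = D/Vd = 708/246 ≈ 2.878 μg/mL.
Before the 6th dose, 5 doses have been given. Superposition: Cmin = C₀·(f + f² + … + f^5).
≈ 2.878 × (0.2872 + 0.0825 + 0.0237 + 0.0068 + 0.0020) ≈ 2.878 × 0.4022 ≈ 1.158 μg/mL.

1.2 μg/mL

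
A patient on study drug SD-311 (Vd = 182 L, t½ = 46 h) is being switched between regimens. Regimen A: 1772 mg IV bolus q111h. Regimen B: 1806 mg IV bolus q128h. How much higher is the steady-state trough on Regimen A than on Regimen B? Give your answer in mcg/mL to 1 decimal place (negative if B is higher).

0.6 mcg/mL

Regimen A: f = (1/2)^(111/46) ≈ 0.1878; Cmin,ss = (1772/182)·f/(1−f) ≈ 2.251 mcg/mL.
Regimen B: f = (1/2)^(128/46) ≈ 0.1453; Cmin,ss = (1806/182)·f/(1−f) ≈ 1.687 mcg/mL.
Difference ≈ 2.251 − 1.687 ≈ 0.564 mcg/mL.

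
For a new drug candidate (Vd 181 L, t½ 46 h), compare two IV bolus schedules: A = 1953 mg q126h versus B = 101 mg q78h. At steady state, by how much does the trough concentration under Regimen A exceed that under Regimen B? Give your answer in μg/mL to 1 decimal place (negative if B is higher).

1.7 μg/mL

Regimen A: f = (1/2)^(126/46) ≈ 0.1498; Cmin,ss = (1953/181)·f/(1−f) ≈ 1.901 μg/mL.
Regimen B: f = (1/2)^(78/46) ≈ 0.3087; Cmin,ss = (101/181)·f/(1−f) ≈ 0.249 μg/mL.
Difference ≈ 1.901 − 0.249 ≈ 1.652 μg/mL.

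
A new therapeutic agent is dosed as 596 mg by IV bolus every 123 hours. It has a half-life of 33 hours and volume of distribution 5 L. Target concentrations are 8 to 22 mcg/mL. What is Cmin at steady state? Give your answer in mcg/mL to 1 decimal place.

9.7 mcg/mL

Over one 123-h interval, 123/33 ≈ 3.7273 half-lives elapse, leaving f ≈ 0.0755 of each dose.
Accumulation ratio R = 1/(1 − f) ≈ 1/0.9245 ≈ 1.0817.
Each bolus raises the concentration by D/Vd = 596/5 ≈ 119.200 mcg/mL.
Cmax,ss = C₀/(1 − f) ≈ 119.200/0.9245 ≈ 128.935 mcg/mL.
One interval later, Cmin,ss = Cmax,ss·e^(−kτ) ≈ 128.935 × 0.0755 ≈ 9.735 mcg/mL.
Trough 9.7 mcg/mL vs MEC 8 mcg/mL: adequate.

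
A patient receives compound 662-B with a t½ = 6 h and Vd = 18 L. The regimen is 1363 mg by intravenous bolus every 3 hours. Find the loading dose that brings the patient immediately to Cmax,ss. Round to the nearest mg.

f = (1/2)^(3/6) ≈ 0.707107; accumulation ratio R = 1/(1−f) ≈ 3.41422.
Loading dose to hit Cmax,ss on first dose: D_load = D_maint·R ≈ 1363 × 3.41422 ≈ 4653.58 mg.

4654 mg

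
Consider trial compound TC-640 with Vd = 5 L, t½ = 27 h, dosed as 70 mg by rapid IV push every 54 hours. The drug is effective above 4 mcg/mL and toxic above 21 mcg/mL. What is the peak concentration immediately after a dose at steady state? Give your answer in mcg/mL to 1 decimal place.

τ = 54 h = 2 half-lives, so f = (1/2)^2 = 0.25.
Accumulation ratio R = 1/(1 − f) = 1/0.75 = 4/3.
Single-dose peak C₀ = D/Vd = 70/5 = 14 mcg/mL.
Steady-state peak Cmax,ss = C₀·R = 14 × 4/3 ≈ 18.667 mcg/mL.
Peak 18.7 mcg/mL vs MTC 21 mcg/mL: below toxic threshold.

18.7 mcg/mL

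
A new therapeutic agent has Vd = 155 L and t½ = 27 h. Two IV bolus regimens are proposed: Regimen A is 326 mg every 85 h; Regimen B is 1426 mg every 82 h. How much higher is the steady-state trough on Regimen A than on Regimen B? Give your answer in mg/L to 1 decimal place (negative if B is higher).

Regimen A: f = (1/2)^(85/27) ≈ 0.1128; Cmin,ss = (326/155)·f/(1−f) ≈ 0.267 mg/L.
Regimen B: f = (1/2)^(82/27) ≈ 0.1218; Cmin,ss = (1426/155)·f/(1−f) ≈ 1.276 mg/L.
Difference ≈ 0.267 − 1.276 ≈ -1.009 mg/L.

-1.0 mg/L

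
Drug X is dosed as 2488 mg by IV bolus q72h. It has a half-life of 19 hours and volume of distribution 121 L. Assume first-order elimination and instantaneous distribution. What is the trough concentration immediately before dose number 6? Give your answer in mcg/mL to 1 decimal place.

f = (1/2)^(τ/t½) = (1/2)^(72/19) ≈ 0.0723.
C₀ = D/Vd = 2488/121 ≈ 20.562 mcg/mL.
Before the 6th dose, 5 doses have been given. Superposition: Cmin = C₀·(f + f² + … + f^5).
≈ 20.562 × (0.0723 + 0.0052 + 0.0004 + 0.0000 + 0.0000) ≈ 20.562 × 0.0779 ≈ 1.602 mcg/mL.

1.6 mcg/mL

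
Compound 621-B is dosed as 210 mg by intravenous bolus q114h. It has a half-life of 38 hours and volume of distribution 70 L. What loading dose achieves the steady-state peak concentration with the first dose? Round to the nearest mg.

f = (1/2)^(114/38) ≈ 0.125000; accumulation ratio R = 1/(1−f) ≈ 1.14286.
Loading dose to hit Cmax,ss on first dose: D_load = D_maint·R ≈ 210 × 1.14286 ≈ 240.00 mg.

240 mg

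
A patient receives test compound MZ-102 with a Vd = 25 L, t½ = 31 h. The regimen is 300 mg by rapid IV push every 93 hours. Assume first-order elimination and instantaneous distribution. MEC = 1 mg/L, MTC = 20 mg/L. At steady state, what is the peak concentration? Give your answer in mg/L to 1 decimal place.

13.7 mg/L

τ = 93 h = 3 half-lives, so f = (1/2)^3 = 0.125.
Accumulation ratio R = 1/(1 − f) = 1/0.875 = 8/7.
Single-dose peak C₀ = D/Vd = 300/25 = 12 mg/L.
Steady-state peak Cmax,ss = C₀·R = 12 × 8/7 ≈ 13.714 mg/L.
Peak 13.7 mg/L vs MTC 20 mg/L: below toxic threshold.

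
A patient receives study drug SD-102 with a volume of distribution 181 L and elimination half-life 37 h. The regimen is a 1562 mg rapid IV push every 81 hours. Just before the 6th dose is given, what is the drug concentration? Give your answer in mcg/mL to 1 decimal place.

f = (1/2)^(τ/t½) = (1/2)^(81/37) ≈ 0.2193.
C₀ = D/Vd = 1562/181 ≈ 8.630 mcg/mL.
Before the 6th dose, 5 doses have been given. Superposition: Cmin = C₀·(f + f² + … + f^5).
≈ 8.630 × (0.2193 + 0.0481 + 0.0105 + 0.0023 + 0.0005) ≈ 8.630 × 0.2807 ≈ 2.422 mcg/mL.

2.4 mcg/mL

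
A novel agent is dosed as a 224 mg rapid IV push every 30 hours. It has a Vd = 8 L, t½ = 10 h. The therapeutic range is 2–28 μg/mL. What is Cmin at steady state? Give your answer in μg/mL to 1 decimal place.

4.0 μg/mL

τ = 30 h = 3 half-lives, so f = (1/2)^3 = 0.125.
Accumulation ratio R = 1/(1 − f) = 1/0.875 = 8/7.
Single-dose peak C₀ = D/Vd = 224/8 = 28 μg/mL.
Steady-state peak Cmax,ss = C₀·R = 28 × 8/7 ≈ 32.000 μg/mL.
Steady-state trough Cmin,ss = Cmax,ss·f ≈ 32.000 × 0.125 ≈ 4.000 μg/mL.
Trough 4.0 μg/mL vs MEC 2 μg/mL: adequate.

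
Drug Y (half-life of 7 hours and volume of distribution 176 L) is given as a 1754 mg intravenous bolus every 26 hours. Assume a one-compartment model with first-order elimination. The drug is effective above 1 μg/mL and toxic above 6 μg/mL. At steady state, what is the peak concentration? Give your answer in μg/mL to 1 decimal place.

10.8 μg/mL

τ/t½ = 26/7 ≈ 3.7143, so fraction remaining f = (1/2)^(26/7) ≈ 0.0762.
Accumulation ratio R = 1/(1 − f) ≈ 1/0.9238 ≈ 1.0825.
Each bolus raises the concentration by D/Vd = 1754/176 ≈ 9.966 μg/mL.
Steady-state peak Cmax,ss = C₀·R ≈ 9.966 × 1.0825 ≈ 10.788 μg/mL.
Peak 10.8 μg/mL vs MTC 6 μg/mL: exceeds toxic threshold.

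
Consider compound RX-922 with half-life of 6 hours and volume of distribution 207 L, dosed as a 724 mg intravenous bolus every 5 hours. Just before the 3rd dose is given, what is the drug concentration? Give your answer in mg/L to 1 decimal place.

f = (1/2)^(τ/t½) = (1/2)^(5/6) ≈ 0.5612.
C₀ = D/Vd = 724/207 ≈ 3.498 mg/L.
Before the 3rd dose, 2 doses have been given. Superposition: Cmin = C₀·(f + f²).
≈ 3.498 × (0.5612 + 0.3149) ≈ 3.498 × 0.8761 ≈ 3.065 mg/L.

3.1 mg/L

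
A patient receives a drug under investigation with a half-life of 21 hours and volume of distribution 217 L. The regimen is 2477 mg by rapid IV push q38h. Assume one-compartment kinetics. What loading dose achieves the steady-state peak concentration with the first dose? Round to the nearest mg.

f = (1/2)^(38/21) ≈ 0.285285; accumulation ratio R = 1/(1−f) ≈ 1.39916.
Loading dose to hit Cmax,ss on first dose: D_load = D_maint·R ≈ 2477 × 1.39916 ≈ 3465.72 mg.

3466 mg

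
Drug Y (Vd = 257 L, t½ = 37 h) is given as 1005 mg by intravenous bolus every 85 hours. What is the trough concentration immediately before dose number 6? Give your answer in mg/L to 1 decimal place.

f = (1/2)^(τ/t½) = (1/2)^(85/37) ≈ 0.2034.
C₀ = D/Vd = 1005/257 ≈ 3.911 mg/L.
Before the 6th dose, 5 doses have been given. Superposition: Cmin = C₀·(f + f² + … + f^5).
≈ 3.911 × (0.2034 + 0.0414 + 0.0084 + 0.0017 + 0.0003) ≈ 3.911 × 0.2552 ≈ 0.998 mg/L.

1.0 mg/L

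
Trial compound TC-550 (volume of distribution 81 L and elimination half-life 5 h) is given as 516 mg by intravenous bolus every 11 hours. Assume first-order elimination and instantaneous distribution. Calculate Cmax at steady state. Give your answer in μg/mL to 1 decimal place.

8.1 μg/mL

Over one 11-h interval, 11/5 ≈ 2.2 half-lives elapse, leaving f ≈ 0.2176 of each dose.
At steady state, accumulation factor R = 1/(1 − e^(−kτ)) ≈ 1.2781.
Each bolus raises the concentration by D/Vd = 516/81 ≈ 6.370 μg/mL.
Steady-state peak Cmax,ss = C₀·R ≈ 6.370 × 1.2781 ≈ 8.141 μg/mL.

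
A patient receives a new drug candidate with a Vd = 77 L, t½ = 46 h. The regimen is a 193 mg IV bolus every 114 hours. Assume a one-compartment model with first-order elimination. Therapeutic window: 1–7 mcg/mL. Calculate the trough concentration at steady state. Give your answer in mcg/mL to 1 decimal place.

Over one 114-h interval, 114/46 ≈ 2.4783 half-lives elapse, leaving f ≈ 0.1795 of each dose.
Each bolus raises the concentration by D/Vd = 193/77 ≈ 2.506 mcg/mL.
Steady-state trough Cmin,ss = C₀·f/(1−f) ≈ 2.506 × 0.1795/0.8205 ≈ 0.548 mcg/mL.
Trough 0.5 mcg/mL vs MEC 1 mcg/mL: subtherapeutic.

0.5 mcg/mL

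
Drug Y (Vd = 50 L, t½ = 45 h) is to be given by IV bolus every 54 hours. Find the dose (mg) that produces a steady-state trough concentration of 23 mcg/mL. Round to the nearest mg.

τ/t½ = 54/45 ≈ 1.2, so f = (1/2)^(54/45) ≈ 0.435275.
Cmin,ss = (D/Vd)·f/(1−f), so D = Cmin,ss·Vd·(1−f)/f.
D = 23 × 50 × (1−f)/f ≈ 23 × 50 × 1.29740 ≈ 1492.01 mg.

1492 mg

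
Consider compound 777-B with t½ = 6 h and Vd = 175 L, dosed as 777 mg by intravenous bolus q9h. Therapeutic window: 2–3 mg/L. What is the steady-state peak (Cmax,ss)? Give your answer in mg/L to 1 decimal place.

6.9 mg/L

k = ln2/t½ = ln2/6 ≈ 0.115525 h⁻¹; fraction remaining f = e^(−kτ) = e^(−0.115525×9) ≈ 0.3536.
Accumulation ratio R = 1/(1 − f) ≈ 1/0.6464 ≈ 1.5470.
Single-dose peak C₀ = D/Vd = 777/175 ≈ 4.440 mg/L.
Steady-state peak Cmax,ss = C₀·R ≈ 4.440 × 1.5470 ≈ 6.869 mg/L.
Peak 6.9 mg/L vs MTC 3 mg/L: exceeds toxic threshold.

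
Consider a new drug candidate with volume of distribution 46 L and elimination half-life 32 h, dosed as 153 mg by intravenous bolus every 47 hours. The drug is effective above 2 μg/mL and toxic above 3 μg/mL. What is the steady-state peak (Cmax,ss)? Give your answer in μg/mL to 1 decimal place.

5.2 μg/mL

Over one 47-h interval, 47/32 ≈ 1.4688 half-lives elapse, leaving f ≈ 0.3613 of each dose.
Accumulation ratio R = 1/(1 − f) ≈ 1/0.6387 ≈ 1.5657.
Each bolus raises the concentration by D/Vd = 153/46 ≈ 3.326 μg/mL.
Steady-state peak Cmax,ss = C₀·R ≈ 3.326 × 1.5657 ≈ 5.208 μg/mL.
Peak 5.2 μg/mL vs MTC 3 μg/mL: exceeds toxic threshold.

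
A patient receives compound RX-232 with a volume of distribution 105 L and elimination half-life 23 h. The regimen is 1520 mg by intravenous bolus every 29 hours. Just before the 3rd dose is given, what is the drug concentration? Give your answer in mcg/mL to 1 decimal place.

8.6 mcg/mL

f = (1/2)^(τ/t½) = (1/2)^(29/23) ≈ 0.4173.
C₀ = D/Vd = 1520/105 ≈ 14.476 mcg/mL.
Before the 3rd dose, 2 doses have been given. Superposition: Cmin = C₀·(f + f²).
≈ 14.476 × (0.4173 + 0.1741) ≈ 14.476 × 0.5914 ≈ 8.561 mcg/mL.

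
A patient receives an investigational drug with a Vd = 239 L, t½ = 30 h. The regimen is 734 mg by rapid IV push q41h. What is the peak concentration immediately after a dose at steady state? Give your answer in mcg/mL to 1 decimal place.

τ/t½ = 41/30 ≈ 1.3667, so fraction remaining f = (1/2)^(41/30) ≈ 0.3878.
Accumulation ratio R = 1/(1 − f) ≈ 1/0.6122 ≈ 1.6335.
Single-dose peak C₀ = D/Vd = 734/239 ≈ 3.071 mcg/mL.
Steady-state peak Cmax,ss = C₀·R ≈ 3.071 × 1.6335 ≈ 5.016 mcg/mL.

5.0 mcg/mL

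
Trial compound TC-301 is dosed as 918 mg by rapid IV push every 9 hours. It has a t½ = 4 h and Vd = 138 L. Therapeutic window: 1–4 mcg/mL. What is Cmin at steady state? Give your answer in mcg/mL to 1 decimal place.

1.8 mcg/mL

k = ln2/t½ = ln2/4 ≈ 0.173287 h⁻¹; fraction remaining f = e^(−kτ) = e^(−0.173287×9) ≈ 0.2102.
At steady state, accumulation factor R = 1/(1 − e^(−kτ)) ≈ 1.2661.
Each bolus raises the concentration by D/Vd = 918/138 ≈ 6.652 mcg/mL.
Cmax,ss = C₀/(1 − f) ≈ 6.652/0.7898 ≈ 8.422 mcg/mL.
One interval later, Cmin,ss = Cmax,ss·e^(−kτ) ≈ 8.422 × 0.2102 ≈ 1.770 mcg/mL.
Trough 1.8 mcg/mL vs MEC 1 mcg/mL: adequate.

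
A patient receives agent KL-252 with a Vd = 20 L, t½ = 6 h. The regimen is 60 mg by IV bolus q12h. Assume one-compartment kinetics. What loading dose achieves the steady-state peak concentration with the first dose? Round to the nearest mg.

80 mg

f = (1/2)^(12/6) ≈ 0.250000; accumulation ratio R = 1/(1−f) ≈ 1.33333.
Loading dose to hit Cmax,ss on first dose: D_load = D_maint·R ≈ 60 × 1.33333 ≈ 80.00 mg.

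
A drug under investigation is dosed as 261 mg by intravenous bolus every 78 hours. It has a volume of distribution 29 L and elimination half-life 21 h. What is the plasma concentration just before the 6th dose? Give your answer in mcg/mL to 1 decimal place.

0.7 mcg/mL

f = (1/2)^(τ/t½) = (1/2)^(78/21) ≈ 0.0762.
C₀ = D/Vd = 261/29 ≈ 9.000 mcg/mL.
Before the 6th dose, 5 doses have been given. Superposition: Cmin = C₀·(f + f² + … + f^5).
≈ 9.000 × (0.0762 + 0.0058 + 0.0004 + 0.0000 + 0.0000) ≈ 9.000 × 0.0824 ≈ 0.742 mcg/mL.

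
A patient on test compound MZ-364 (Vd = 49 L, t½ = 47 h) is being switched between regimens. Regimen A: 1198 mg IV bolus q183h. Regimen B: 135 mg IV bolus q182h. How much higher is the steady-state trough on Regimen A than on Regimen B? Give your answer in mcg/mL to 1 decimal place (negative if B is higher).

1.6 mcg/mL

Regimen A: f = (1/2)^(183/47) ≈ 0.0673; Cmin,ss = (1198/49)·f/(1−f) ≈ 1.764 mcg/mL.
Regimen B: f = (1/2)^(182/47) ≈ 0.0683; Cmin,ss = (135/49)·f/(1−f) ≈ 0.202 mcg/mL.
Difference ≈ 1.764 − 0.202 ≈ 1.562 mcg/mL.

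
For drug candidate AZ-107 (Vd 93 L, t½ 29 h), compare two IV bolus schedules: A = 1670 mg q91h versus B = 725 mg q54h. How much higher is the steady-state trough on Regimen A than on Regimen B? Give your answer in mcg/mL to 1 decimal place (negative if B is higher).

-0.7 mcg/mL

Regimen A: f = (1/2)^(91/29) ≈ 0.1136; Cmin,ss = (1670/93)·f/(1−f) ≈ 2.301 mcg/mL.
Regimen B: f = (1/2)^(54/29) ≈ 0.2751; Cmin,ss = (725/93)·f/(1−f) ≈ 2.958 mcg/mL.
Difference ≈ 2.301 − 2.958 ≈ -0.657 mcg/mL.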